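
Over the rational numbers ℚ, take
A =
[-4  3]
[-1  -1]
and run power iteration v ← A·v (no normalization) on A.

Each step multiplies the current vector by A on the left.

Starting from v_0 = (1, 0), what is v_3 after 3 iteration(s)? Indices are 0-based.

v_3 = (-37, -18)

v_0 = (1, 0).
v_1 = A·v_0 = (-4, -1).
v_2 = A·v_1 = (13, 5).
v_3 = A·v_2 = (-37, -18).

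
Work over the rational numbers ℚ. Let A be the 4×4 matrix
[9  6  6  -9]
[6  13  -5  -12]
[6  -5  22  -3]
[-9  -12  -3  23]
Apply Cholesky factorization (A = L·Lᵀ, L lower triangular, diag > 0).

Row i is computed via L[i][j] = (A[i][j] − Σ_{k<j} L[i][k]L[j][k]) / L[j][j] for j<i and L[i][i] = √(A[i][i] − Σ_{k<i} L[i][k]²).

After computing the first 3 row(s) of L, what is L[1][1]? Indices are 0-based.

L[1][1] = 3

Step 1: L[0][0] = √(9) = 3.
  L[1][0] = (6) / L[0][0] = 2.
Step 2: L[1][1] = √(9) = 3.
  L[2][0] = (6) / L[0][0] = 2.
  L[2][1] = (-9) / L[1][1] = -3.
Step 3: L[2][2] = √(9) = 3.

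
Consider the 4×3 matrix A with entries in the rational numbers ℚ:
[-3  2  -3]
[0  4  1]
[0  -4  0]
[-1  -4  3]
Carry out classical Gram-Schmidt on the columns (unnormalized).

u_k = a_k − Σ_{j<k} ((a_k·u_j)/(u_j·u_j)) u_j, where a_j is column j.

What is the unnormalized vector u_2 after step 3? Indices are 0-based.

u_2 = (-110/129, 257/129, -128/129, 110/43)

Step 1: u_0 = a_0 = (-3, 0, 0, -1).
Step 2: u_1 = a_1 − (-1/5)·u_0 = (7/5, 4, -4, -21/5).
Step 3: u_2 = a_2 − (3/5)·u_0 − (-32/129)·u_1 = (-110/129, 257/129, -128/129, 110/43).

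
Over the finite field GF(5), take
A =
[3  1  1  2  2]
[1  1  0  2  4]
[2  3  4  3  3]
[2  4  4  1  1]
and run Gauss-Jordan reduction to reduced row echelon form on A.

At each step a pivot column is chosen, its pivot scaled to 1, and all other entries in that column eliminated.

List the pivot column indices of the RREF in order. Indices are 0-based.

pivot columns: 0, 1, 2, 3

pivot(0,0)=3: scale R0 → (1, 2, 2, 4, 4)
  clear (1,0): R1 −= (1)R0 → (0, 4, 3, 3, 0)
  clear (2,0): R2 −= (2)R0 → (0, 4, 0, 0, 0)
  clear (3,0): R3 −= (2)R0 → (0, 0, 0, 3, 3)
pivot(1,1)=4: scale R1 → (0, 1, 2, 2, 0)
  clear (0,1): R0 −= (2)R1 → (1, 0, 3, 0, 4)
  clear (2,1): R2 −= (4)R1 → (0, 0, 2, 2, 0)
pivot(2,2)=2: scale R2 → (0, 0, 1, 1, 0)
  clear (0,2): R0 −= (3)R2 → (1, 0, 0, 2, 4)
  clear (1,2): R1 −= (2)R2 → (0, 1, 0, 0, 0)
pivot(3,3)=3: scale R3 → (0, 0, 0, 1, 1)
  clear (0,3): R0 −= (2)R3 → (1, 0, 0, 0, 2)
  clear (2,3): R2 −= (1)R3 → (0, 0, 1, 0, 4)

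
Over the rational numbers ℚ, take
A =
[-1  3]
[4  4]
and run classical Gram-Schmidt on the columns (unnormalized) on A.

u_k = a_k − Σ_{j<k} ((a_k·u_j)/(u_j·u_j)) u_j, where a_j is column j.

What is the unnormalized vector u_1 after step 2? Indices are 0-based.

u_1 = (64/17, 16/17)

Step 1: u_0 = a_0 = (-1, 4).
Step 2: u_1 = a_1 − (13/17)·u_0 = (64/17, 16/17).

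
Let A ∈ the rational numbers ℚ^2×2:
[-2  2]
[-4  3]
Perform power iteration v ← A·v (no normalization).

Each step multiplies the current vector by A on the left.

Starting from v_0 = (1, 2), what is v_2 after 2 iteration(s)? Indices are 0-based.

v_0 = (1, 2).
v_1 = A·v_0 = (2, 2).
v_2 = A·v_1 = (0, -2).

v_2 = (0, -2)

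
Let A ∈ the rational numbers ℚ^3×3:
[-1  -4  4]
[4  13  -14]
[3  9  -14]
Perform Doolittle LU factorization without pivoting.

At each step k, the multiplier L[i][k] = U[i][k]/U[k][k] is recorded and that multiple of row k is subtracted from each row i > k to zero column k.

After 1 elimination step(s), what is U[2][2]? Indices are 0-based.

U[2][2] = -2

k=0: U[0][0]=-1
  eliminate (1,0): mult=-4, new row 1: (0, -3, 2); set L[1][0]=-4
  eliminate (2,0): mult=-3, new row 2: (0, -3, -2); set L[2][0]=-3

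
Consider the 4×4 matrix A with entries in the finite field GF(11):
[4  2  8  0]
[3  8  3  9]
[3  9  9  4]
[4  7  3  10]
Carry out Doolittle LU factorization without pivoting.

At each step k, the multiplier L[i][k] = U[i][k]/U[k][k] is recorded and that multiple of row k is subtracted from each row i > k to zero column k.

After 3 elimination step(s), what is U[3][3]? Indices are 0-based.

U[3][3] = 5

[col 0] pivot 4
  R1 -= 9*R0 → (0, 1, 8, 9)  (L[1][0] := 9)
  R2 -= 9*R0 → (0, 2, 3, 4)  (L[2][0] := 9)
  R3 -= 1*R0 → (0, 5, 6, 10)  (L[3][0] := 1)
[col 1] pivot 1
  R2 -= 2*R1 → (0, 0, 9, 8)  (L[2][1] := 2)
  R3 -= 5*R1 → (0, 0, 10, 9)  (L[3][1] := 5)
[col 2] pivot 9
  R3 -= 6*R2 → (0, 0, 0, 5)  (L[3][2] := 6)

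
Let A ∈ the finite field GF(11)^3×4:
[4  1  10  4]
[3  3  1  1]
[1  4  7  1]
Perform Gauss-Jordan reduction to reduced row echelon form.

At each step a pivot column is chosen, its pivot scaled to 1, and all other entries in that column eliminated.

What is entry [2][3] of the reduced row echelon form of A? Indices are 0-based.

pivot(0,0)=4: scale R0 → (1, 3, 8, 1)
  clear (1,0): R1 −= (3)R0 → (0, 5, 10, 9)
  clear (2,0): R2 −= (1)R0 → (0, 1, 10, 0)
pivot(1,1)=5: scale R1 → (0, 1, 2, 4)
  clear (0,1): R0 −= (3)R1 → (1, 0, 2, 0)
  clear (2,1): R2 −= (1)R1 → (0, 0, 8, 7)
pivot(2,2)=8: scale R2 → (0, 0, 1, 5)
  clear (0,2): R0 −= (2)R2 → (1, 0, 0, 1)
  clear (1,2): R1 −= (2)R2 → (0, 1, 0, 5)

M[2][3] = 5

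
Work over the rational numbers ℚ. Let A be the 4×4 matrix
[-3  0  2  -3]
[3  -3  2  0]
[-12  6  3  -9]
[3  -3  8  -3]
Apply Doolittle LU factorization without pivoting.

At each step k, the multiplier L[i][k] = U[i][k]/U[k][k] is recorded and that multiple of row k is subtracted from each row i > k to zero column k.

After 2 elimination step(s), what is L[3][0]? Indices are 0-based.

k=0: U[0][0]=-3
  eliminate (1,0): mult=-1, new row 1: (0, -3, 4, -3); set L[1][0]=-1
  eliminate (2,0): mult=4, new row 2: (0, 6, -5, 3); set L[2][0]=4
  eliminate (3,0): mult=-1, new row 3: (0, -3, 10, -6); set L[3][0]=-1
k=1: U[1][1]=-3
  eliminate (2,1): mult=-2, new row 2: (0, 0, 3, -3); set L[2][1]=-2
  eliminate (3,1): mult=1, new row 3: (0, 0, 6, -3); set L[3][1]=1

L[3][0] = -1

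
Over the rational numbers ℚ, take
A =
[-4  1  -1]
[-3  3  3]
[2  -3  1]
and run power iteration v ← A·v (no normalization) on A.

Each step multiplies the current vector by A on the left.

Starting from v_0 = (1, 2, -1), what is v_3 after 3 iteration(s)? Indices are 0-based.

v_0 = (1, 2, -1).
v_1 = A·v_0 = (-1, 0, -5).
v_2 = A·v_1 = (9, -12, -7).
v_3 = A·v_2 = (-41, -84, 47).

v_3 = (-41, -84, 47)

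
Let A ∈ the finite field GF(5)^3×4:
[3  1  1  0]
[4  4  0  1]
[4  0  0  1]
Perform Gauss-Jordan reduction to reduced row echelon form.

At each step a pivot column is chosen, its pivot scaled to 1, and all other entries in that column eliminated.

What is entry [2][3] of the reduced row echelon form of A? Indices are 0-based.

M[2][3] = 3

pivot(0,0)=3: scale R0 → (1, 2, 2, 0)
  clear (1,0): R1 −= (4)R0 → (0, 1, 2, 1)
  clear (2,0): R2 −= (4)R0 → (0, 2, 2, 1)
pivot(1,1)=1: scale R1 → (0, 1, 2, 1)
  clear (0,1): R0 −= (2)R1 → (1, 0, 3, 3)
  clear (2,1): R2 −= (2)R1 → (0, 0, 3, 4)
pivot(2,2)=3: scale R2 → (0, 0, 1, 3)
  clear (0,2): R0 −= (3)R2 → (1, 0, 0, 4)
  clear (1,2): R1 −= (2)R2 → (0, 1, 0, 0)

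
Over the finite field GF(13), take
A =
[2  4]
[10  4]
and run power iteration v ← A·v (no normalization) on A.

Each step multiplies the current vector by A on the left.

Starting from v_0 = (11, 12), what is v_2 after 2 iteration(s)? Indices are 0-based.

v_2 = (5, 6)

v_0 = (11, 12).
v_1 = A·v_0 = (5, 2).
v_2 = A·v_1 = (5, 6).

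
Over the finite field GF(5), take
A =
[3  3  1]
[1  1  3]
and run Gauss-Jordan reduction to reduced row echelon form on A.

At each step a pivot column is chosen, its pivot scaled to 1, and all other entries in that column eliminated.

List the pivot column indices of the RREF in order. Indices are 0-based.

step 1: normalize row 0 (÷3) = (1, 1, 2)
  row 1: subtract 1×row0 = (0, 0, 1)
skip col 1 (zero from row 1)
step 2: normalize row 1 (÷1) = (0, 0, 1)
  row 0: subtract 2×row1 = (1, 1, 0)

pivot columns: 0, 2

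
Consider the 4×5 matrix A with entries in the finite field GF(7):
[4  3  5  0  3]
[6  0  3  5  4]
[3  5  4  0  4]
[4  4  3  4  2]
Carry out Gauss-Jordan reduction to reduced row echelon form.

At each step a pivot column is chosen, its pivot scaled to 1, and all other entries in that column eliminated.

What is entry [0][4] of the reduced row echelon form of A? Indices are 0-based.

step 1: normalize row 0 (÷4) = (1, 6, 3, 0, 6)
  row 1: subtract 6×row0 = (0, 6, 6, 5, 3)
  row 2: subtract 3×row0 = (0, 1, 2, 0, 0)
  row 3: subtract 4×row0 = (0, 1, 5, 4, 6)
step 2: normalize row 1 (÷6) = (0, 1, 1, 2, 4)
  row 0: subtract 6×row1 = (1, 0, 4, 2, 3)
  row 2: subtract 1×row1 = (0, 0, 1, 5, 3)
  row 3: subtract 1×row1 = (0, 0, 4, 2, 2)
step 3: normalize row 2 (÷1) = (0, 0, 1, 5, 3)
  row 0: subtract 4×row2 = (1, 0, 0, 3, 5)
  row 1: subtract 1×row2 = (0, 1, 0, 4, 1)
  row 3: subtract 4×row2 = (0, 0, 0, 3, 4)
step 4: normalize row 3 (÷3) = (0, 0, 0, 1, 6)
  row 0: subtract 3×row3 = (1, 0, 0, 0, 1)
  row 1: subtract 4×row3 = (0, 1, 0, 0, 5)
  row 2: subtract 5×row3 = (0, 0, 1, 0, 1)

M[0][4] = 1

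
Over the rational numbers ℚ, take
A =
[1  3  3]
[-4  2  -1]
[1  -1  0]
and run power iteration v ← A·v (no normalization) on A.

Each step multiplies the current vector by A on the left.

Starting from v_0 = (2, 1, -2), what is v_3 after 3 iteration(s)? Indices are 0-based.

v_3 = (-16, 27, -5)

v_0 = (2, 1, -2).
v_1 = A·v_0 = (-1, -4, 1).
v_2 = A·v_1 = (-10, -5, 3).
v_3 = A·v_2 = (-16, 27, -5).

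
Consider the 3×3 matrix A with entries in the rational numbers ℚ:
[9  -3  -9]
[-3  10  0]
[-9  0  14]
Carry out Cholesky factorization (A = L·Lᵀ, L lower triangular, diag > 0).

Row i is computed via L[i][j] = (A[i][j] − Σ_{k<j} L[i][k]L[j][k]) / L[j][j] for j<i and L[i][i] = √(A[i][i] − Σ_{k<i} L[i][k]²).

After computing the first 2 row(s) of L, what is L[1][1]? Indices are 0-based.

L[1][1] = 3

Step 1: L[0][0] = √(9) = 3.
  L[1][0] = (-3) / L[0][0] = -1.
Step 2: L[1][1] = √(9) = 3.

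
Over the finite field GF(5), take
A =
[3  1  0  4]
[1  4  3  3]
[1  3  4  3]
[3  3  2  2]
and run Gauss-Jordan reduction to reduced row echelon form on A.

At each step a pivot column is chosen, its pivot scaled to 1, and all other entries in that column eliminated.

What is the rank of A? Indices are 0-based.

step 1: normalize row 0 (÷3) = (1, 2, 0, 3)
  row 1: subtract 1×row0 = (0, 2, 3, 0)
  row 2: subtract 1×row0 = (0, 1, 4, 0)
  row 3: subtract 3×row0 = (0, 2, 2, 3)
step 2: normalize row 1 (÷2) = (0, 1, 4, 0)
  row 0: subtract 2×row1 = (1, 0, 2, 3)
  row 2: subtract 1×row1 = (0, 0, 0, 0)
  row 3: subtract 2×row1 = (0, 0, 4, 3)
step 3: exchange rows 2,3
step 3: normalize row 2 (÷4) = (0, 0, 1, 2)
  row 0: subtract 2×row2 = (1, 0, 0, 4)
  row 1: subtract 4×row2 = (0, 1, 0, 2)
skip col 3 (zero from row 3)

rank = 3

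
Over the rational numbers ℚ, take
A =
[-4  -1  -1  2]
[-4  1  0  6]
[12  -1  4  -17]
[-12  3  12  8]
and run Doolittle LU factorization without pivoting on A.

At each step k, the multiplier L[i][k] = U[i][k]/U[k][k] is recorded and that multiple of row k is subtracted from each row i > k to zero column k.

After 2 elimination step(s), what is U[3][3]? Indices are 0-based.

[col 0] pivot -4
  R1 -= 1*R0 → (0, 2, 1, 4)  (L[1][0] := 1)
  R2 -= -3*R0 → (0, -4, 1, -11)  (L[2][0] := -3)
  R3 -= 3*R0 → (0, 6, 15, 2)  (L[3][0] := 3)
[col 1] pivot 2
  R2 -= -2*R1 → (0, 0, 3, -3)  (L[2][1] := -2)
  R3 -= 3*R1 → (0, 0, 12, -10)  (L[3][1] := 3)

U[3][3] = -10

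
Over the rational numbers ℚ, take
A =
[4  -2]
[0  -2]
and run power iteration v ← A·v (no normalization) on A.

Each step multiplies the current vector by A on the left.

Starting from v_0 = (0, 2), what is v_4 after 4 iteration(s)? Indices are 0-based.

v_0 = (0, 2).
v_1 = A·v_0 = (-4, -4).
v_2 = A·v_1 = (-8, 8).
v_3 = A·v_2 = (-48, -16).
v_4 = A·v_3 = (-160, 32).

v_4 = (-160, 32)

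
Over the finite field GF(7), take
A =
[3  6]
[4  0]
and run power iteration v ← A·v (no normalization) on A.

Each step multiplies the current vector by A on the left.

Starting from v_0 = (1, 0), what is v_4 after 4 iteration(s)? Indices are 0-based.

v_4 = (3, 5)

v_0 = (1, 0).
v_1 = A·v_0 = (3, 4).
v_2 = A·v_1 = (5, 5).
v_3 = A·v_2 = (3, 6).
v_4 = A·v_3 = (3, 5).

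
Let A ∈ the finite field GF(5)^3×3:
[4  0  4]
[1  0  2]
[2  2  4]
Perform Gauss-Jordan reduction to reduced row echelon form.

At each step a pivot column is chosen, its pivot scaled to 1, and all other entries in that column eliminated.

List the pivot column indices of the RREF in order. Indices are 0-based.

[1] R0 /= 4  ⇒  (1, 0, 1)
     R1 -= 1·R0  ⇒  (0, 0, 1)
     R2 -= 2·R0  ⇒  (0, 2, 2)
[2] R1 <-> R2
[2] R1 /= 2  ⇒  (0, 1, 1)
[3] R2 /= 1  ⇒  (0, 0, 1)
     R0 -= 1·R2  ⇒  (1, 0, 0)
     R1 -= 1·R2  ⇒  (0, 1, 0)

pivot columns: 0, 1, 2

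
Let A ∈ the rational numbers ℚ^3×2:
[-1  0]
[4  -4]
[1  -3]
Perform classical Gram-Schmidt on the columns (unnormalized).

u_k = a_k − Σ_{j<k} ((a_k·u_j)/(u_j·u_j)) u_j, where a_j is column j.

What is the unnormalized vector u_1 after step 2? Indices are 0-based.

Step 1: u_0 = a_0 = (-1, 4, 1).
Step 2: u_1 = a_1 − (-19/18)·u_0 = (-19/18, 2/9, -35/18).

u_1 = (-19/18, 2/9, -35/18)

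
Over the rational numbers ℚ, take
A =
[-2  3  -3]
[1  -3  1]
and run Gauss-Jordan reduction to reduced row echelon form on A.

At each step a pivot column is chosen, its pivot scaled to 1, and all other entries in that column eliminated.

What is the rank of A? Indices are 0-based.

step 1: normalize row 0 (÷-2) = (1, -3/2, 3/2)
  row 1: subtract 1×row0 = (0, -3/2, -1/2)
step 2: normalize row 1 (÷-3/2) = (0, 1, 1/3)
  row 0: subtract -3/2×row1 = (1, 0, 2)

rank = 2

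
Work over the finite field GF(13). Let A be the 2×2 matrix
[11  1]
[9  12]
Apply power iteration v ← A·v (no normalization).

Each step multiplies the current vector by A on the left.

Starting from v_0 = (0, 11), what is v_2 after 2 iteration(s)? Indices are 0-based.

v_0 = (0, 11).
v_1 = A·v_0 = (11, 2).
v_2 = A·v_1 = (6, 6).

v_2 = (6, 6)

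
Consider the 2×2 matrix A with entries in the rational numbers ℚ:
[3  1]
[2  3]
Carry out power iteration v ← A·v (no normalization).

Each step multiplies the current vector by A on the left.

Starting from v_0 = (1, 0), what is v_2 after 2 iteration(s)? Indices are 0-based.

v_0 = (1, 0).
v_1 = A·v_0 = (3, 2).
v_2 = A·v_1 = (11, 12).

v_2 = (11, 12)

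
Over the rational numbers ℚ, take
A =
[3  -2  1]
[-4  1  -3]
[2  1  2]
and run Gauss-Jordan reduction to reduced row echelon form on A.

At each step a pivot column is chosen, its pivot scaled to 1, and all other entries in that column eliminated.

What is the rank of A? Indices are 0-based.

step 1: normalize row 0 (÷3) = (1, -2/3, 1/3)
  row 1: subtract -4×row0 = (0, -5/3, -5/3)
  row 2: subtract 2×row0 = (0, 7/3, 4/3)
step 2: normalize row 1 (÷-5/3) = (0, 1, 1)
  row 0: subtract -2/3×row1 = (1, 0, 1)
  row 2: subtract 7/3×row1 = (0, 0, -1)
step 3: normalize row 2 (÷-1) = (0, 0, 1)
  row 0: subtract 1×row2 = (1, 0, 0)
  row 1: subtract 1×row2 = (0, 1, 0)

rank = 3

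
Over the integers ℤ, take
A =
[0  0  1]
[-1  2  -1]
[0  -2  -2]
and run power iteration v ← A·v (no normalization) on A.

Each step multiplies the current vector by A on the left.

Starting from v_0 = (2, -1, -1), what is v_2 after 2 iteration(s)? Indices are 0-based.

v_0 = (2, -1, -1).
v_1 = A·v_0 = (-1, -3, 4).
v_2 = A·v_1 = (4, -9, -2).

v_2 = (4, -9, -2)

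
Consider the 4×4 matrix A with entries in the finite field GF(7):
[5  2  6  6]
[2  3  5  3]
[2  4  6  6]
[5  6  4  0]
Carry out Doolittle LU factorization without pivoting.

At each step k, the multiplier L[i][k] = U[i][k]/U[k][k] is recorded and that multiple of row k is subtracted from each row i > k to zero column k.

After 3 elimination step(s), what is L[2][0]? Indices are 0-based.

L[2][0] = 6

Step 1: pivot at (0,0) is 5.
  row1 ← row1 − (6)·row0  ⇒  L[1][0]=6, U row1=(0, 5, 4, 2)
  row2 ← row2 − (6)·row0  ⇒  L[2][0]=6, U row2=(0, 6, 5, 5)
  row3 ← row3 − (1)·row0  ⇒  L[3][0]=1, U row3=(0, 4, 5, 1)
Step 2: pivot at (1,1) is 5.
  row2 ← row2 − (4)·row1  ⇒  L[2][1]=4, U row2=(0, 0, 3, 4)
  row3 ← row3 − (5)·row1  ⇒  L[3][1]=5, U row3=(0, 0, 6, 5)
Step 3: pivot at (2,2) is 3.
  row3 ← row3 − (2)·row2  ⇒  L[3][2]=2, U row3=(0, 0, 0, 4)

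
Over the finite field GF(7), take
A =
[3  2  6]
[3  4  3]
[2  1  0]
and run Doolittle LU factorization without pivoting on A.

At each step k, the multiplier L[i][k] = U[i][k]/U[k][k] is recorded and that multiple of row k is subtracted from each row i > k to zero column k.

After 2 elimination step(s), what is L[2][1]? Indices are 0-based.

L[2][1] = 1

Step 1: pivot at (0,0) is 3.
  row1 ← row1 − (1)·row0  ⇒  L[1][0]=1, U row1=(0, 2, 4)
  row2 ← row2 − (3)·row0  ⇒  L[2][0]=3, U row2=(0, 2, 3)
Step 2: pivot at (1,1) is 2.
  row2 ← row2 − (1)·row1  ⇒  L[2][1]=1, U row2=(0, 0, 6)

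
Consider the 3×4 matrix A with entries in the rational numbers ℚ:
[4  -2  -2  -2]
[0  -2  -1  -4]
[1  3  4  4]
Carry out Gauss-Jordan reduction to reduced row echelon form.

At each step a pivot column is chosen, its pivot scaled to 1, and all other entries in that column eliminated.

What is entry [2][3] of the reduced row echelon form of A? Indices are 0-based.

[1] R0 /= 4  ⇒  (1, -1/2, -1/2, -1/2)
     R2 -= 1·R0  ⇒  (0, 7/2, 9/2, 9/2)
[2] R1 /= -2  ⇒  (0, 1, 1/2, 2)
     R0 -= -1/2·R1  ⇒  (1, 0, -1/4, 1/2)
     R2 -= 7/2·R1  ⇒  (0, 0, 11/4, -5/2)
[3] R2 /= 11/4  ⇒  (0, 0, 1, -10/11)
     R0 -= -1/4·R2  ⇒  (1, 0, 0, 3/11)
     R1 -= 1/2·R2  ⇒  (0, 1, 0, 27/11)

M[2][3] = -10/11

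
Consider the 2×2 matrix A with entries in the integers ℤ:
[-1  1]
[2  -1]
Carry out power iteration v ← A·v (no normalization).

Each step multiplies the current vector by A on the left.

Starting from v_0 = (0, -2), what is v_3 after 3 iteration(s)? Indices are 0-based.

v_3 = (-10, 14)

v_0 = (0, -2).
v_1 = A·v_0 = (-2, 2).
v_2 = A·v_1 = (4, -6).
v_3 = A·v_2 = (-10, 14).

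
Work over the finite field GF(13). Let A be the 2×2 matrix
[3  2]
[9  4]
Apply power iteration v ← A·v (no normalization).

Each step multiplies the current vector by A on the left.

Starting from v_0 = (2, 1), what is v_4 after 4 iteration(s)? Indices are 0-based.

v_0 = (2, 1).
v_1 = A·v_0 = (8, 9).
v_2 = A·v_1 = (3, 4).
v_3 = A·v_2 = (4, 4).
v_4 = A·v_3 = (7, 0).

v_4 = (7, 0)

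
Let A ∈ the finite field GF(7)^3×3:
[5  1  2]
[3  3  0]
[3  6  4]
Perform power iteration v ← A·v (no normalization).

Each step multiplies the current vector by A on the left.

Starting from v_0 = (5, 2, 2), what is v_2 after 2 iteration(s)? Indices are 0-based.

v_2 = (1, 2, 2)

v_0 = (5, 2, 2).
v_1 = A·v_0 = (3, 0, 0).
v_2 = A·v_1 = (1, 2, 2).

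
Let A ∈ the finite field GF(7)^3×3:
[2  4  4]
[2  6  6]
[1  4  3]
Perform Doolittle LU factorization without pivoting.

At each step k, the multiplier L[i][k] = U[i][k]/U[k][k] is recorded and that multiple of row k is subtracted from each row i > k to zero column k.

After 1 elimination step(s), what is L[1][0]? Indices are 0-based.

L[1][0] = 1

[col 0] pivot 2
  R1 -= 1*R0 → (0, 2, 2)  (L[1][0] := 1)
  R2 -= 4*R0 → (0, 2, 1)  (L[2][0] := 4)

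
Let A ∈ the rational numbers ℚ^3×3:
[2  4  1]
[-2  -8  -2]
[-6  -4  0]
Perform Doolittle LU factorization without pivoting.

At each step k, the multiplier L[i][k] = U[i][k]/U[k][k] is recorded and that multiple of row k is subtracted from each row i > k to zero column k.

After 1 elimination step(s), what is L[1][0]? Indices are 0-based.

L[1][0] = -1

[col 0] pivot 2
  R1 -= -1*R0 → (0, -4, -1)  (L[1][0] := -1)
  R2 -= -3*R0 → (0, 8, 3)  (L[2][0] := -3)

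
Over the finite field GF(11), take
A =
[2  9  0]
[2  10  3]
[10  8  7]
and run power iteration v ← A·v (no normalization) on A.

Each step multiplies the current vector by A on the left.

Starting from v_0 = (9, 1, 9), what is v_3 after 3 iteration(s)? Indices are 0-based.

v_0 = (9, 1, 9).
v_1 = A·v_0 = (5, 0, 7).
v_2 = A·v_1 = (10, 9, 0).
v_3 = A·v_2 = (2, 0, 7).

v_3 = (2, 0, 7)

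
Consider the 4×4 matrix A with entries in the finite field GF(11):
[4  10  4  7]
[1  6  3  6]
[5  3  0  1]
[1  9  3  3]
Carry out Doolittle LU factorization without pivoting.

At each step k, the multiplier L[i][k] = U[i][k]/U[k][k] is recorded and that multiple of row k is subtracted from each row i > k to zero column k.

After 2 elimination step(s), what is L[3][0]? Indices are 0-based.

L[3][0] = 3

Step 1: pivot at (0,0) is 4.
  row1 ← row1 − (3)·row0  ⇒  L[1][0]=3, U row1=(0, 9, 2, 7)
  row2 ← row2 − (4)·row0  ⇒  L[2][0]=4, U row2=(0, 7, 6, 6)
  row3 ← row3 − (3)·row0  ⇒  L[3][0]=3, U row3=(0, 1, 2, 4)
Step 2: pivot at (1,1) is 9.
  row2 ← row2 − (2)·row1  ⇒  L[2][1]=2, U row2=(0, 0, 2, 3)
  row3 ← row3 − (5)·row1  ⇒  L[3][1]=5, U row3=(0, 0, 3, 2)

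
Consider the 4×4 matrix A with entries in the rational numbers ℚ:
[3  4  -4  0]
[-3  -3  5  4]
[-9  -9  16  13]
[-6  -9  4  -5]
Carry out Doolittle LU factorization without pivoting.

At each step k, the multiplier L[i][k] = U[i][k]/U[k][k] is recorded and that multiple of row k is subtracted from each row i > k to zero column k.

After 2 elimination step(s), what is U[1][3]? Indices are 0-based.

U[1][3] = 4

[col 0] pivot 3
  R1 -= -1*R0 → (0, 1, 1, 4)  (L[1][0] := -1)
  R2 -= -3*R0 → (0, 3, 4, 13)  (L[2][0] := -3)
  R3 -= -2*R0 → (0, -1, -4, -5)  (L[3][0] := -2)
[col 1] pivot 1
  R2 -= 3*R1 → (0, 0, 1, 1)  (L[2][1] := 3)
  R3 -= -1*R1 → (0, 0, -3, -1)  (L[3][1] := -1)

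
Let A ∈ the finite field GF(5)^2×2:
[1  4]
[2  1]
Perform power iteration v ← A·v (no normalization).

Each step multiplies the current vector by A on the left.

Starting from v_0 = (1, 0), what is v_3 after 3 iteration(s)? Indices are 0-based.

v_0 = (1, 0).
v_1 = A·v_0 = (1, 2).
v_2 = A·v_1 = (4, 4).
v_3 = A·v_2 = (0, 2).

v_3 = (0, 2)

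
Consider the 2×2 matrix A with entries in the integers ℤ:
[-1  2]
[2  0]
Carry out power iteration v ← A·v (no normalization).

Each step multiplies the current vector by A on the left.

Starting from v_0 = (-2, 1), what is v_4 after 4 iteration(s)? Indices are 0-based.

v_4 = (-76, 56)

v_0 = (-2, 1).
v_1 = A·v_0 = (4, -4).
v_2 = A·v_1 = (-12, 8).
v_3 = A·v_2 = (28, -24).
v_4 = A·v_3 = (-76, 56).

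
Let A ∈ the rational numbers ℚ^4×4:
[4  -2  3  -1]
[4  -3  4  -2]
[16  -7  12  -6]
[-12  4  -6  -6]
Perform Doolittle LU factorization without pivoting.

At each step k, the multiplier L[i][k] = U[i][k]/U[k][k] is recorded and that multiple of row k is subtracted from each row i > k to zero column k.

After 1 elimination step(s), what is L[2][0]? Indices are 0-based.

L[2][0] = 4

k=0: U[0][0]=4
  eliminate (1,0): mult=1, new row 1: (0, -1, 1, -1); set L[1][0]=1
  eliminate (2,0): mult=4, new row 2: (0, 1, 0, -2); set L[2][0]=4
  eliminate (3,0): mult=-3, new row 3: (0, -2, 3, -9); set L[3][0]=-3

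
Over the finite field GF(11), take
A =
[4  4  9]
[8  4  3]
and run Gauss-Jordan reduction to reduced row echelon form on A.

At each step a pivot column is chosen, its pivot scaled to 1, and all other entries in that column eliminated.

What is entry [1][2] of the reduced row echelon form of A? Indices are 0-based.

[1] R0 /= 4  ⇒  (1, 1, 5)
     R1 -= 8·R0  ⇒  (0, 7, 7)
[2] R1 /= 7  ⇒  (0, 1, 1)
     R0 -= 1·R1  ⇒  (1, 0, 4)

M[1][2] = 1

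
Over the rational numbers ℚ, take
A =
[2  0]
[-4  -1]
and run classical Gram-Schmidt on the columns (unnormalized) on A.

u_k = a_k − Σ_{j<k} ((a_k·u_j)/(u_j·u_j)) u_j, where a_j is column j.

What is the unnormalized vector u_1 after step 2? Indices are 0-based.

Step 1: u_0 = a_0 = (2, -4).
Step 2: u_1 = a_1 − (1/5)·u_0 = (-2/5, -1/5).

u_1 = (-2/5, -1/5)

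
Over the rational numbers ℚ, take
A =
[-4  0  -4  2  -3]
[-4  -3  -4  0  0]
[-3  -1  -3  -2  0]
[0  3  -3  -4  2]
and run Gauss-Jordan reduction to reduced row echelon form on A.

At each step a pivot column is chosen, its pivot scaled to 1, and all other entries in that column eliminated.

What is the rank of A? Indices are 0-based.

[1] R0 /= -4  ⇒  (1, 0, 1, -1/2, 3/4)
     R1 -= -4·R0  ⇒  (0, -3, 0, -2, 3)
     R2 -= -3·R0  ⇒  (0, -1, 0, -7/2, 9/4)
[2] R1 /= -3  ⇒  (0, 1, 0, 2/3, -1)
     R2 -= -1·R1  ⇒  (0, 0, 0, -17/6, 5/4)
     R3 -= 3·R1  ⇒  (0, 0, -3, -6, 5)
[3] R2 <-> R3
[3] R2 /= -3  ⇒  (0, 0, 1, 2, -5/3)
     R0 -= 1·R2  ⇒  (1, 0, 0, -5/2, 29/12)
[4] R3 /= -17/6  ⇒  (0, 0, 0, 1, -15/34)
     R0 -= -5/2·R3  ⇒  (1, 0, 0, 0, 67/51)
     R1 -= 2/3·R3  ⇒  (0, 1, 0, 0, -12/17)
     R2 -= 2·R3  ⇒  (0, 0, 1, 0, -40/51)

rank = 4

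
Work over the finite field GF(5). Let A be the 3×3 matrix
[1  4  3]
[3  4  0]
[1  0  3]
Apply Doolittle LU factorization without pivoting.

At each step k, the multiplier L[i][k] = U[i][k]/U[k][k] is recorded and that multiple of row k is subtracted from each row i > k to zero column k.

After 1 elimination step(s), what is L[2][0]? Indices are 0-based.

L[2][0] = 1

[col 0] pivot 1
  R1 -= 3*R0 → (0, 2, 1)  (L[1][0] := 3)
  R2 -= 1*R0 → (0, 1, 0)  (L[2][0] := 1)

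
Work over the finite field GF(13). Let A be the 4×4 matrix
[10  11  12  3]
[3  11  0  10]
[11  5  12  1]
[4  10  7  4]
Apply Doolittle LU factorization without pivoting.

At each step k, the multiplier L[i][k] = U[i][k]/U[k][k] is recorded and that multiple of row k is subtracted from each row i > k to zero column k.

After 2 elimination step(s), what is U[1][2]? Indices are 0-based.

U[1][2] = 12

k=0: U[0][0]=10
  eliminate (1,0): mult=12, new row 1: (0, 9, 12, 0); set L[1][0]=12
  eliminate (2,0): mult=5, new row 2: (0, 2, 4, 12); set L[2][0]=5
  eliminate (3,0): mult=3, new row 3: (0, 3, 10, 8); set L[3][0]=3
k=1: U[1][1]=9
  eliminate (2,1): mult=6, new row 2: (0, 0, 10, 12); set L[2][1]=6
  eliminate (3,1): mult=9, new row 3: (0, 0, 6, 8); set L[3][1]=9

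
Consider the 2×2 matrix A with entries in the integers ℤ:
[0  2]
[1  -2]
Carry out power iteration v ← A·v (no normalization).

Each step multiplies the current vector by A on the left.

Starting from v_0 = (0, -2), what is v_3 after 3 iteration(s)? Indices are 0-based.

v_3 = (-24, 32)

v_0 = (0, -2).
v_1 = A·v_0 = (-4, 4).
v_2 = A·v_1 = (8, -12).
v_3 = A·v_2 = (-24, 32).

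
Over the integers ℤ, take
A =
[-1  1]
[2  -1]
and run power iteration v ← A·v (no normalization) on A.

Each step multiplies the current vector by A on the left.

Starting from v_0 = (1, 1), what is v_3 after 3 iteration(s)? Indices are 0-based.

v_3 = (-2, 3)

v_0 = (1, 1).
v_1 = A·v_0 = (0, 1).
v_2 = A·v_1 = (1, -1).
v_3 = A·v_2 = (-2, 3).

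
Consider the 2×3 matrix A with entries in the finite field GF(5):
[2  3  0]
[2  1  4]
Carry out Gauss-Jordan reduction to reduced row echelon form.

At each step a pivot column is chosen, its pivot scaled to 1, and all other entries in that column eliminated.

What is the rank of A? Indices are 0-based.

[1] R0 /= 2  ⇒  (1, 4, 0)
     R1 -= 2·R0  ⇒  (0, 3, 4)
[2] R1 /= 3  ⇒  (0, 1, 3)
     R0 -= 4·R1  ⇒  (1, 0, 3)

rank = 2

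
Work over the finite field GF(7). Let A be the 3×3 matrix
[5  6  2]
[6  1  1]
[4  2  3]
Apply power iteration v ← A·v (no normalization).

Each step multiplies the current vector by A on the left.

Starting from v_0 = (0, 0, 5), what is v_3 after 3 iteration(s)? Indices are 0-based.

v_3 = (2, 2, 3)

v_0 = (0, 0, 5).
v_1 = A·v_0 = (3, 5, 1).
v_2 = A·v_1 = (5, 3, 4).
v_3 = A·v_2 = (2, 2, 3).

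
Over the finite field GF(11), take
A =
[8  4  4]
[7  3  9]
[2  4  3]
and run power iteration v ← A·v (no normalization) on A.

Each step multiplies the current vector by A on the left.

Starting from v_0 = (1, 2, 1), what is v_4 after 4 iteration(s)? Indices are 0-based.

v_4 = (7, 4, 10)

v_0 = (1, 2, 1).
v_1 = A·v_0 = (9, 0, 2).
v_2 = A·v_1 = (3, 4, 2).
v_3 = A·v_2 = (4, 7, 6).
v_4 = A·v_3 = (7, 4, 10).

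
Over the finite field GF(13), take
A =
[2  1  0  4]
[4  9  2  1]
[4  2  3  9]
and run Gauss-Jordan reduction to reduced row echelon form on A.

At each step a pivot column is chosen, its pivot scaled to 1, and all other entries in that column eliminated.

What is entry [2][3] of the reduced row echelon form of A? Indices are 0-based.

step 1: normalize row 0 (÷2) = (1, 7, 0, 2)
  row 1: subtract 4×row0 = (0, 7, 2, 6)
  row 2: subtract 4×row0 = (0, 0, 3, 1)
step 2: normalize row 1 (÷7) = (0, 1, 4, 12)
  row 0: subtract 7×row1 = (1, 0, 11, 9)
step 3: normalize row 2 (÷3) = (0, 0, 1, 9)
  row 0: subtract 11×row2 = (1, 0, 0, 1)
  row 1: subtract 4×row2 = (0, 1, 0, 2)

M[2][3] = 9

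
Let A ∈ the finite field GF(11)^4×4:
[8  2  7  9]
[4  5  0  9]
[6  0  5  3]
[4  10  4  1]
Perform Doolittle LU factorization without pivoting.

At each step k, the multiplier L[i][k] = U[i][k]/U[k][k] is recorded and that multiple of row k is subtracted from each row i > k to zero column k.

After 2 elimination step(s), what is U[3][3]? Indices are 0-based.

Step 1: pivot at (0,0) is 8.
  row1 ← row1 − (6)·row0  ⇒  L[1][0]=6, U row1=(0, 4, 2, 10)
  row2 ← row2 − (9)·row0  ⇒  L[2][0]=9, U row2=(0, 4, 8, 10)
  row3 ← row3 − (6)·row0  ⇒  L[3][0]=6, U row3=(0, 9, 6, 2)
Step 2: pivot at (1,1) is 4.
  row2 ← row2 − (1)·row1  ⇒  L[2][1]=1, U row2=(0, 0, 6, 0)
  row3 ← row3 − (5)·row1  ⇒  L[3][1]=5, U row3=(0, 0, 7, 7)

U[3][3] = 7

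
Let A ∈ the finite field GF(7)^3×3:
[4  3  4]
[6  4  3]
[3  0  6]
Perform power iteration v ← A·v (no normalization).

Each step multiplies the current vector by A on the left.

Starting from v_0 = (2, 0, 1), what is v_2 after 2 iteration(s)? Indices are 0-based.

v_0 = (2, 0, 1).
v_1 = A·v_0 = (5, 1, 5).
v_2 = A·v_1 = (1, 0, 3).

v_2 = (1, 0, 3)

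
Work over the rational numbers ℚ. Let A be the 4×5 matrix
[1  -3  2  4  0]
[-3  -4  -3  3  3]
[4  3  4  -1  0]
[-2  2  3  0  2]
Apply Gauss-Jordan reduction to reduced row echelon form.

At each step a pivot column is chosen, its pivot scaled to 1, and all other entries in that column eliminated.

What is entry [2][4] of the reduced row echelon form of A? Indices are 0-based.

step 1: normalize row 0 (÷1) = (1, -3, 2, 4, 0)
  row 1: subtract -3×row0 = (0, -13, 3, 15, 3)
  row 2: subtract 4×row0 = (0, 15, -4, -17, 0)
  row 3: subtract -2×row0 = (0, -4, 7, 8, 2)
step 2: normalize row 1 (÷-13) = (0, 1, -3/13, -15/13, -3/13)
  row 0: subtract -3×row1 = (1, 0, 17/13, 7/13, -9/13)
  row 2: subtract 15×row1 = (0, 0, -7/13, 4/13, 45/13)
  row 3: subtract -4×row1 = (0, 0, 79/13, 44/13, 14/13)
step 3: normalize row 2 (÷-7/13) = (0, 0, 1, -4/7, -45/7)
  row 0: subtract 17/13×row2 = (1, 0, 0, 9/7, 54/7)
  row 1: subtract -3/13×row2 = (0, 1, 0, -9/7, -12/7)
  row 3: subtract 79/13×row2 = (0, 0, 0, 48/7, 281/7)
step 4: normalize row 3 (÷48/7) = (0, 0, 0, 1, 281/48)
  row 0: subtract 9/7×row3 = (1, 0, 0, 0, 3/16)
  row 1: subtract -9/7×row3 = (0, 1, 0, 0, 93/16)
  row 2: subtract -4/7×row3 = (0, 0, 1, 0, -37/12)

M[2][4] = -37/12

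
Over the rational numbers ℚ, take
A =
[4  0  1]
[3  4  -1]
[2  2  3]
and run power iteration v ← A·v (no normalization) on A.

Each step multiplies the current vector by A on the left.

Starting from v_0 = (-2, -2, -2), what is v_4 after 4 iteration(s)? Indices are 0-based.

v_4 = (-1702, -1740, -2750)

v_0 = (-2, -2, -2).
v_1 = A·v_0 = (-10, -12, -14).
v_2 = A·v_1 = (-54, -64, -86).
v_3 = A·v_2 = (-302, -332, -494).
v_4 = A·v_3 = (-1702, -1740, -2750).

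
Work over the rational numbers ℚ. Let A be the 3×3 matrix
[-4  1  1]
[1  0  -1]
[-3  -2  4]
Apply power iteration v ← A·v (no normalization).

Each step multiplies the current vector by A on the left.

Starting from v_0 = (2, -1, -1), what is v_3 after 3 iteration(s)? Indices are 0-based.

v_0 = (2, -1, -1).
v_1 = A·v_0 = (-10, 3, -8).
v_2 = A·v_1 = (35, -2, -8).
v_3 = A·v_2 = (-150, 43, -133).

v_3 = (-150, 43, -133)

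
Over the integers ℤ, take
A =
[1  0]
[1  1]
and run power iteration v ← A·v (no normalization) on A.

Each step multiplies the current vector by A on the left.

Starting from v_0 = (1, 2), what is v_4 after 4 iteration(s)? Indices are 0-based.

v_0 = (1, 2).
v_1 = A·v_0 = (1, 3).
v_2 = A·v_1 = (1, 4).
v_3 = A·v_2 = (1, 5).
v_4 = A·v_3 = (1, 6).

v_4 = (1, 6)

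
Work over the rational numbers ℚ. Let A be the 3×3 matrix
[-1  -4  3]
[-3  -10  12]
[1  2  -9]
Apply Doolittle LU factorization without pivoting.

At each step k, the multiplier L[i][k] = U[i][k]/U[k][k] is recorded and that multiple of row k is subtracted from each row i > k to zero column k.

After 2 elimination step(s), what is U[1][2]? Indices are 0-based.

U[1][2] = 3

Step 1: pivot at (0,0) is -1.
  row1 ← row1 − (3)·row0  ⇒  L[1][0]=3, U row1=(0, 2, 3)
  row2 ← row2 − (-1)·row0  ⇒  L[2][0]=-1, U row2=(0, -2, -6)
Step 2: pivot at (1,1) is 2.
  row2 ← row2 − (-1)·row1  ⇒  L[2][1]=-1, U row2=(0, 0, -3)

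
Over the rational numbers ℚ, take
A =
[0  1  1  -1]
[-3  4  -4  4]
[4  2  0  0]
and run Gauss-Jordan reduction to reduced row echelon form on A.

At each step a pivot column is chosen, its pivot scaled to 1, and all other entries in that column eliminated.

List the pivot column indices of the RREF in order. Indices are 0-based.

pivot columns: 0, 1, 2

[1] R0 <-> R1
[1] R0 /= -3  ⇒  (1, -4/3, 4/3, -4/3)
     R2 -= 4·R0  ⇒  (0, 22/3, -16/3, 16/3)
[2] R1 /= 1  ⇒  (0, 1, 1, -1)
     R0 -= -4/3·R1  ⇒  (1, 0, 8/3, -8/3)
     R2 -= 22/3·R1  ⇒  (0, 0, -38/3, 38/3)
[3] R2 /= -38/3  ⇒  (0, 0, 1, -1)
     R0 -= 8/3·R2  ⇒  (1, 0, 0, 0)
     R1 -= 1·R2  ⇒  (0, 1, 0, 0)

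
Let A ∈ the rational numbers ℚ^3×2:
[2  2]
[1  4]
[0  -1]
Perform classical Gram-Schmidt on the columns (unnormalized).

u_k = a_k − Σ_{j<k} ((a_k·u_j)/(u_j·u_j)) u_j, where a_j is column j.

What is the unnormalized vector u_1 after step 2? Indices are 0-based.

u_1 = (-6/5, 12/5, -1)

Step 1: u_0 = a_0 = (2, 1, 0).
Step 2: u_1 = a_1 − (8/5)·u_0 = (-6/5, 12/5, -1).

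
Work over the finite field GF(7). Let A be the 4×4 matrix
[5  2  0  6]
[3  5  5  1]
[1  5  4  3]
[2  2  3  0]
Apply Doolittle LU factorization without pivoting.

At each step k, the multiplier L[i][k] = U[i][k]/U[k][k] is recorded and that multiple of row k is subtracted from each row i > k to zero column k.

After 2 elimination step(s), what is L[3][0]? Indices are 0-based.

L[3][0] = 6

[col 0] pivot 5
  R1 -= 2*R0 → (0, 1, 5, 3)  (L[1][0] := 2)
  R2 -= 3*R0 → (0, 6, 4, 6)  (L[2][0] := 3)
  R3 -= 6*R0 → (0, 4, 3, 6)  (L[3][0] := 6)
[col 1] pivot 1
  R2 -= 6*R1 → (0, 0, 2, 2)  (L[2][1] := 6)
  R3 -= 4*R1 → (0, 0, 4, 1)  (L[3][1] := 4)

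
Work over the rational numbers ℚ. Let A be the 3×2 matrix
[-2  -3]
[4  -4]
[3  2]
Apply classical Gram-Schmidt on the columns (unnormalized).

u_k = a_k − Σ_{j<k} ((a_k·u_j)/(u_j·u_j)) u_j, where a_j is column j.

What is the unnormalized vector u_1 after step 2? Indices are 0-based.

Step 1: u_0 = a_0 = (-2, 4, 3).
Step 2: u_1 = a_1 − (-4/29)·u_0 = (-95/29, -100/29, 70/29).

u_1 = (-95/29, -100/29, 70/29)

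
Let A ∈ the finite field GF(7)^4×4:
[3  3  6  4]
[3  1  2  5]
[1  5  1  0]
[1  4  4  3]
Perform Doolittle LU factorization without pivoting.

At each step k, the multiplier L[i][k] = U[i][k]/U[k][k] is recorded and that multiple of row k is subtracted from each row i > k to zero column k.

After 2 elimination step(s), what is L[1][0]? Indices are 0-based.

L[1][0] = 1

Step 1: pivot at (0,0) is 3.
  row1 ← row1 − (1)·row0  ⇒  L[1][0]=1, U row1=(0, 5, 3, 1)
  row2 ← row2 − (5)·row0  ⇒  L[2][0]=5, U row2=(0, 4, 6, 1)
  row3 ← row3 − (5)·row0  ⇒  L[3][0]=5, U row3=(0, 3, 2, 4)
Step 2: pivot at (1,1) is 5.
  row2 ← row2 − (5)·row1  ⇒  L[2][1]=5, U row2=(0, 0, 5, 3)
  row3 ← row3 − (2)·row1  ⇒  L[3][1]=2, U row3=(0, 0, 3, 2)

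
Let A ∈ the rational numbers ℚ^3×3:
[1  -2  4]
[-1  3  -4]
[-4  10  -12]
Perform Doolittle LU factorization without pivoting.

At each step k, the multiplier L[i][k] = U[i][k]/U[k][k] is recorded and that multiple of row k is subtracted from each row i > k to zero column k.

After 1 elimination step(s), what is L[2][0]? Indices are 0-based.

L[2][0] = -4

k=0: U[0][0]=1
  eliminate (1,0): mult=-1, new row 1: (0, 1, 0); set L[1][0]=-1
  eliminate (2,0): mult=-4, new row 2: (0, 2, 4); set L[2][0]=-4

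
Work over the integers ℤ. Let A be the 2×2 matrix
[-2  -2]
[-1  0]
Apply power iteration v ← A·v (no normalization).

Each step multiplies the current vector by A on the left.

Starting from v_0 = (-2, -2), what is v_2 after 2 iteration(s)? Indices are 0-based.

v_0 = (-2, -2).
v_1 = A·v_0 = (8, 2).
v_2 = A·v_1 = (-20, -8).

v_2 = (-20, -8)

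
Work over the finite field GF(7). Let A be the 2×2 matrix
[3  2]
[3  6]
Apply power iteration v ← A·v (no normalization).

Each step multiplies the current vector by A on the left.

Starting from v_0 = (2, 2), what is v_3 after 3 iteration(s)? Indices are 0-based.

v_0 = (2, 2).
v_1 = A·v_0 = (3, 4).
v_2 = A·v_1 = (3, 5).
v_3 = A·v_2 = (5, 4).

v_3 = (5, 4)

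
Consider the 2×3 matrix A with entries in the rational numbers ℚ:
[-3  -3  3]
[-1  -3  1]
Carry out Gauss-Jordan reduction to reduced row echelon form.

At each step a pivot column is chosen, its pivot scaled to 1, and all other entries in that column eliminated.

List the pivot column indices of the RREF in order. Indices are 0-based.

pivot columns: 0, 1

pivot(0,0)=-3: scale R0 → (1, 1, -1)
  clear (1,0): R1 −= (-1)R0 → (0, -2, 0)
pivot(1,1)=-2: scale R1 → (0, 1, 0)
  clear (0,1): R0 −= (1)R1 → (1, 0, -1)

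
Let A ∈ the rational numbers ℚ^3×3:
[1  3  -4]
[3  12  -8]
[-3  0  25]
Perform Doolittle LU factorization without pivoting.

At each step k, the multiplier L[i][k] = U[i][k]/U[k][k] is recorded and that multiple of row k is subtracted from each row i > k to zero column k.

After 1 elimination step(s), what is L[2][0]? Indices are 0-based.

[col 0] pivot 1
  R1 -= 3*R0 → (0, 3, 4)  (L[1][0] := 3)
  R2 -= -3*R0 → (0, 9, 13)  (L[2][0] := -3)

L[2][0] = -3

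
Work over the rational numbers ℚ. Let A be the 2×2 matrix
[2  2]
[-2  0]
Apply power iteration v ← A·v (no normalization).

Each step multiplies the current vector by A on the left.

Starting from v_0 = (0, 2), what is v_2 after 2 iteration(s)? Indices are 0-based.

v_0 = (0, 2).
v_1 = A·v_0 = (4, 0).
v_2 = A·v_1 = (8, -8).

v_2 = (8, -8)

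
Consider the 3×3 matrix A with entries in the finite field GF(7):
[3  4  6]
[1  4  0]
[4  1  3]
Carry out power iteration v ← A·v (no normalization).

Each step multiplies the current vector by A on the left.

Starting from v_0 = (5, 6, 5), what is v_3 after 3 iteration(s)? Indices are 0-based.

v_3 = (3, 0, 0)

v_0 = (5, 6, 5).
v_1 = A·v_0 = (6, 1, 6).
v_2 = A·v_1 = (2, 3, 1).
v_3 = A·v_2 = (3, 0, 0).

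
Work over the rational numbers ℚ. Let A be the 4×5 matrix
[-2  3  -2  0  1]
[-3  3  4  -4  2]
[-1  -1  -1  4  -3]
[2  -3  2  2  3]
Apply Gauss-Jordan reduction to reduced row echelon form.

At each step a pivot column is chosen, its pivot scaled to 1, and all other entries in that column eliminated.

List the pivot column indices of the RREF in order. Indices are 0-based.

pivot(0,0)=-2: scale R0 → (1, -3/2, 1, 0, -1/2)
  clear (1,0): R1 −= (-3)R0 → (0, -3/2, 7, -4, 1/2)
  clear (2,0): R2 −= (-1)R0 → (0, -5/2, 0, 4, -7/2)
  clear (3,0): R3 −= (2)R0 → (0, 0, 0, 2, 4)
pivot(1,1)=-3/2: scale R1 → (0, 1, -14/3, 8/3, -1/3)
  clear (0,1): R0 −= (-3/2)R1 → (1, 0, -6, 4, -1)
  clear (2,1): R2 −= (-5/2)R1 → (0, 0, -35/3, 32/3, -13/3)
pivot(2,2)=-35/3: scale R2 → (0, 0, 1, -32/35, 13/35)
  clear (0,2): R0 −= (-6)R2 → (1, 0, 0, -52/35, 43/35)
  clear (1,2): R1 −= (-14/3)R2 → (0, 1, 0, -8/5, 7/5)
pivot(3,3)=2: scale R3 → (0, 0, 0, 1, 2)
  clear (0,3): R0 −= (-52/35)R3 → (1, 0, 0, 0, 21/5)
  clear (1,3): R1 −= (-8/5)R3 → (0, 1, 0, 0, 23/5)
  clear (2,3): R2 −= (-32/35)R3 → (0, 0, 1, 0, 11/5)

pivot columns: 0, 1, 2, 3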